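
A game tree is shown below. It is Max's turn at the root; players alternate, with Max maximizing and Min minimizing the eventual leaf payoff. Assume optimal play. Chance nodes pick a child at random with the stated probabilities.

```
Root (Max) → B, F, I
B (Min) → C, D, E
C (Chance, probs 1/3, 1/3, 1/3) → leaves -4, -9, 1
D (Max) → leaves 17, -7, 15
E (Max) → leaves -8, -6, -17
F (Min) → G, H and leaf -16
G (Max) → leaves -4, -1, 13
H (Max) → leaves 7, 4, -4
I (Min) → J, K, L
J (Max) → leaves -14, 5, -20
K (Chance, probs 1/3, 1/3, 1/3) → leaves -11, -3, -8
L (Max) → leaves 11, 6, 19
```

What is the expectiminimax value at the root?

-6

C (Chance): 1/3·-4 + 1/3·-9 + 1/3·1 = -4
D (Max): max(17, -7, 15) = 17
E (Max): max(-8, -6, -17) = -6
B (Min): min(-4, 17, -6) = -6
G (Max): max(-4, -1, 13) = 13
H (Max): max(7, 4, -4) = 7
F (Min): min(13, 7, -16) = -16
J (Max): max(-14, 5, -20) = 5
K (Chance): 1/3·-11 + 1/3·-3 + 1/3·-8 = -7.33
L (Max): max(11, 6, 19) = 19
I (Min): min(5, -7.33, 19) = -7.33
Root (Max): max(-6, -16, -7.33) = -6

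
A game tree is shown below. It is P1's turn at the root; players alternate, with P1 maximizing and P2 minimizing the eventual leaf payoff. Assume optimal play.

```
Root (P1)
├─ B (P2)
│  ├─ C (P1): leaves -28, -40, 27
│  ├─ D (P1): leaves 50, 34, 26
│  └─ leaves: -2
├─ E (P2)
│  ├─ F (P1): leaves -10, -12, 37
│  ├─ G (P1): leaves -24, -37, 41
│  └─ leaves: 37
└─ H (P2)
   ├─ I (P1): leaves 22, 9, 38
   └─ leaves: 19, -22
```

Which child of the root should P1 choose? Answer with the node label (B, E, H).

E

C (P1): max(-28, -40, 27) = 27
D (P1): max(50, 34, 26) = 50
B (P2): min(27, 50, -2) = -2
F (P1): max(-10, -12, 37) = 37
G (P1): max(-24, -37, 41) = 41
E (P2): min(37, 41, 37) = 37
I (P1): max(22, 9, 38) = 38
H (P2): min(38, 19, -22) = -22
Root (P1): max(-2, 37, -22) = 37
P1 picks the child with the highest value: E (value 37).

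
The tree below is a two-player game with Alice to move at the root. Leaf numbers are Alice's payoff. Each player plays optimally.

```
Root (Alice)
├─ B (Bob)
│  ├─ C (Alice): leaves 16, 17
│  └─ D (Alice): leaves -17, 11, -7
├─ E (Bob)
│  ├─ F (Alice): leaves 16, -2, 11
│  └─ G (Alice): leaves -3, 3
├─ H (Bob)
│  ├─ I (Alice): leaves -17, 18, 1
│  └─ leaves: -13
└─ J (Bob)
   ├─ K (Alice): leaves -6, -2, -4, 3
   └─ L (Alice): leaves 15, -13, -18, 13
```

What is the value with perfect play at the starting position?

11

C (Alice): max(16, 17) = 17
D (Alice): max(-17, 11, -7) = 11
B (Bob): min(17, 11) = 11
F (Alice): max(16, -2, 11) = 16
G (Alice): max(-3, 3) = 3
E (Bob): min(16, 3) = 3
I (Alice): max(-17, 18, 1) = 18
H (Bob): min(18, -13) = -13
K (Alice): max(-6, -2, -4, 3) = 3
L (Alice): max(15, -13, -18, 13) = 15
J (Bob): min(3, 15) = 3
Root (Alice): max(11, 3, -13, 3) = 11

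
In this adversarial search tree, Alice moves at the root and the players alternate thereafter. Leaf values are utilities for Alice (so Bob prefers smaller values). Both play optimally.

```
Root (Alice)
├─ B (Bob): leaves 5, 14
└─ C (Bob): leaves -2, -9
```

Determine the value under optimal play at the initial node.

5

B (Bob): min(5, 14) = 5
C (Bob): min(-2, -9) = -9
Root (Alice): max(5, -9) = 5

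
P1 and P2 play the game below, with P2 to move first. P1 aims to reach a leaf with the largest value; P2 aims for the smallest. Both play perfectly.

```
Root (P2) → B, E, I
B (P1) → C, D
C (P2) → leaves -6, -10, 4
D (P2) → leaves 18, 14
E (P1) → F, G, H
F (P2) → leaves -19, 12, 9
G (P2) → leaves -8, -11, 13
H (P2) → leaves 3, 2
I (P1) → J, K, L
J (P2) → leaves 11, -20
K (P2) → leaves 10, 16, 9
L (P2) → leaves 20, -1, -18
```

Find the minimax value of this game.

2

C (P2): min(-6, -10, 4) = -10
D (P2): min(18, 14) = 14
B (P1): max(-10, 14) = 14
F (P2): min(-19, 12, 9) = -19
G (P2): min(-8, -11, 13) = -11
H (P2): min(3, 2) = 2
E (P1): max(-19, -11, 2) = 2
J (P2): min(11, -20) = -20
K (P2): min(10, 16, 9) = 9
L (P2): min(20, -1, -18) = -18
I (P1): max(-20, 9, -18) = 9
Root (P2): min(14, 2, 9) = 2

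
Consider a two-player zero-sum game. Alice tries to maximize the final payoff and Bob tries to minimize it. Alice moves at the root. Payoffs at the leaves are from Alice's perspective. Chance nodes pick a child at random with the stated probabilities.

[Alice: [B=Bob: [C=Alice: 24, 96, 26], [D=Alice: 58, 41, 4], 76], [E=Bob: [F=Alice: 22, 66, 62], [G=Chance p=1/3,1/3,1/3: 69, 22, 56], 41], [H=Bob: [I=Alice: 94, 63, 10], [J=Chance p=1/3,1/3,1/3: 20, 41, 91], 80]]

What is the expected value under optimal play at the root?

C (Alice): max(24, 96, 26) = 96
D (Alice): max(58, 41, 4) = 58
B (Bob): min(96, 58, 76) = 58
F (Alice): max(22, 66, 62) = 66
G (Chance): 1/3·69 + 1/3·22 + 1/3·56 = 49
E (Bob): min(66, 49, 41) = 41
I (Alice): max(94, 63, 10) = 94
J (Chance): 1/3·20 + 1/3·41 + 1/3·91 = 50.67
H (Bob): min(94, 50.67, 80) = 50.67
Root (Alice): max(58, 41, 50.67) = 58

58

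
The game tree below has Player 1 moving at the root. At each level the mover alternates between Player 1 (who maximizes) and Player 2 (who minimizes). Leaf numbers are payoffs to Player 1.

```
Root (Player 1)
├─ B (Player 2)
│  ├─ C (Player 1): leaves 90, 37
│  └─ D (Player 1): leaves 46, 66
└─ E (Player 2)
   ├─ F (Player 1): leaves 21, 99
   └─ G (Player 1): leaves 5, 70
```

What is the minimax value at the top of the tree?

C (Player 1): max(90, 37) = 90
D (Player 1): max(46, 66) = 66
B (Player 2): min(90, 66) = 66
F (Player 1): max(21, 99) = 99
G (Player 1): max(5, 70) = 70
E (Player 2): min(99, 70) = 70
Root (Player 1): max(66, 70) = 70

70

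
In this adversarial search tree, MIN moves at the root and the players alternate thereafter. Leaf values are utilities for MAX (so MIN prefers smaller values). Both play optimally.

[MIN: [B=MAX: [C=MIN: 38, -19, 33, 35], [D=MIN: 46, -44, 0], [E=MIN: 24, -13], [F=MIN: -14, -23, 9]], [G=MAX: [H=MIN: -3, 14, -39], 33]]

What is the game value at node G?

H: min(-3, 14, -39) = -39
G: max(-39, 33) = 33

33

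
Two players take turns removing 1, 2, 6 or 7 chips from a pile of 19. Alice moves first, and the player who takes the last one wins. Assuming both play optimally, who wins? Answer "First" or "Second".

Mark each pile size as W (mover wins) or L (mover loses):
i:   0  1  2  3  4  5  6  7  8  9 10 11 12 13 14 15 16 17 18 19
     L  W  W  L  W  W  W  W  L  W  W  L  W  W  W  W  L  W  W  L
Position 19 is L, so the second player wins.

Second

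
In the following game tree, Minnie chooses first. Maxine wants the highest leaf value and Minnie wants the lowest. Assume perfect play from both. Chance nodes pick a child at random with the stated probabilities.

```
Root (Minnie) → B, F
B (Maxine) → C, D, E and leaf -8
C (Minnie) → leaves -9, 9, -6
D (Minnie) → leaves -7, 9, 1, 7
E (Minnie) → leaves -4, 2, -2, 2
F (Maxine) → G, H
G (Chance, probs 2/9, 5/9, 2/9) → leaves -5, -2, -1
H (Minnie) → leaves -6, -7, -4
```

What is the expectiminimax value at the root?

-4

C (Minnie): min(-9, 9, -6) = -9
D (Minnie): min(-7, 9, 1, 7) = -7
E (Minnie): min(-4, 2, -2, 2) = -4
B (Maxine): max(-9, -7, -4, -8) = -4
G (Chance): 2/9·-5 + 5/9·-2 + 2/9·-1 = -2.44
H (Minnie): min(-6, -7, -4) = -7
F (Maxine): max(-2.44, -7) = -2.44
Root (Minnie): min(-4, -2.44) = -4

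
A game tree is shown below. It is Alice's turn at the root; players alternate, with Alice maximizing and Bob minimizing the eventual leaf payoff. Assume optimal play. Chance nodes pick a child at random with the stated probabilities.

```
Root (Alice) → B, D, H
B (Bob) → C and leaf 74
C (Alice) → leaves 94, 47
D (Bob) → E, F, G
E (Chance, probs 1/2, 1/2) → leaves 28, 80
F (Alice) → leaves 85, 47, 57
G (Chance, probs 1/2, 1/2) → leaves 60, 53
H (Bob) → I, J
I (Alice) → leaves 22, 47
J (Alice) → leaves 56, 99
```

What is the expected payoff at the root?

74

C (Alice): max(94, 47) = 94
B (Bob): min(94, 74) = 74
E (Chance): 1/2·28 + 1/2·80 = 54
F (Alice): max(85, 47, 57) = 85
G (Chance): 1/2·60 + 1/2·53 = 56.5
D (Bob): min(54, 85, 56.5) = 54
I (Alice): max(22, 47) = 47
J (Alice): max(56, 99) = 99
H (Bob): min(47, 99) = 47
Root (Alice): max(74, 54, 47) = 74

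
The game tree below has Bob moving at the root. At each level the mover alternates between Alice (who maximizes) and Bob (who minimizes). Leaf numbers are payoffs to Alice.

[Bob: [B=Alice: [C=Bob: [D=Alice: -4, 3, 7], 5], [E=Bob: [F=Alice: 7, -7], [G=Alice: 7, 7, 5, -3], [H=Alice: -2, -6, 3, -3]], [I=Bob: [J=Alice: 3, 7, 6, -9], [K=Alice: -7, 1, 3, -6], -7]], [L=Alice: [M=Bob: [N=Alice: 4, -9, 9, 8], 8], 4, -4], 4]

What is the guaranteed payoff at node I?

J: max(3, 7, 6, -9) = 7
K: max(-7, 1, 3, -6) = 3
I: min(7, 3, -7) = -7

-7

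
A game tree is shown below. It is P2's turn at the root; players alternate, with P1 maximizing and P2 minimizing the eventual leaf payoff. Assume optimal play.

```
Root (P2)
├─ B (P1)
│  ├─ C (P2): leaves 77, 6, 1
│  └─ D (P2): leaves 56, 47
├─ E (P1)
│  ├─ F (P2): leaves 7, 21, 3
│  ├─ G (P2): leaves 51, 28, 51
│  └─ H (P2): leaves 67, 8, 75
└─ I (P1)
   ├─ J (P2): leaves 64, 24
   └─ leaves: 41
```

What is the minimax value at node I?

J: min(64, 24) = 24
I: max(24, 41) = 41

41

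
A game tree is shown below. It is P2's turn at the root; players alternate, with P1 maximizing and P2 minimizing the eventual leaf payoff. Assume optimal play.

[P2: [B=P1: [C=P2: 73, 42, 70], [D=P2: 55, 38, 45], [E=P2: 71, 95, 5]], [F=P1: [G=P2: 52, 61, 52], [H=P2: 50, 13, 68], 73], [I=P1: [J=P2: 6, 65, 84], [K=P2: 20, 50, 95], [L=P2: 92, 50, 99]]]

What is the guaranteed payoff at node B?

C: min(73, 42, 70) = 42
D: min(55, 38, 45) = 38
E: min(71, 95, 5) = 5
B: max(42, 38, 5) = 42

42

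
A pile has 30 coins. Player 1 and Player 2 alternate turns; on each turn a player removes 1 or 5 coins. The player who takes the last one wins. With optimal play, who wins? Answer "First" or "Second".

Second

Mark each pile size as W (mover wins) or L (mover loses):
i:   0  1  2  3  4  5  6  7  8  9 10 11 12 13 14 15 16 17 18 19 20 21 22 23 24 25 26 27 28 29 30
     L  W  L  W  L  W  L  W  L  W  L  W  L  W  L  W  L  W  L  W  L  W  L  W  L  W  L  W  L  W  L
Position 30 is L, so the second player wins.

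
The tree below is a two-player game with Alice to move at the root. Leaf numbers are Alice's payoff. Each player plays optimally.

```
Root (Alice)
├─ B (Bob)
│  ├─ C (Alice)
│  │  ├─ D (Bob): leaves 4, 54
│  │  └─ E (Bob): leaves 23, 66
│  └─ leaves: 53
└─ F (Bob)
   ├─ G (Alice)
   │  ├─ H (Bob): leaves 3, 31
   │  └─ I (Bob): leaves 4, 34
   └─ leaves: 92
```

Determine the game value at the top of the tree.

23

D (Bob): min(4, 54) = 4
E (Bob): min(23, 66) = 23
C (Alice): max(4, 23) = 23
B (Bob): min(23, 53) = 23
H (Bob): min(3, 31) = 3
I (Bob): min(4, 34) = 4
G (Alice): max(3, 4) = 4
F (Bob): min(4, 92) = 4
Root (Alice): max(23, 4) = 23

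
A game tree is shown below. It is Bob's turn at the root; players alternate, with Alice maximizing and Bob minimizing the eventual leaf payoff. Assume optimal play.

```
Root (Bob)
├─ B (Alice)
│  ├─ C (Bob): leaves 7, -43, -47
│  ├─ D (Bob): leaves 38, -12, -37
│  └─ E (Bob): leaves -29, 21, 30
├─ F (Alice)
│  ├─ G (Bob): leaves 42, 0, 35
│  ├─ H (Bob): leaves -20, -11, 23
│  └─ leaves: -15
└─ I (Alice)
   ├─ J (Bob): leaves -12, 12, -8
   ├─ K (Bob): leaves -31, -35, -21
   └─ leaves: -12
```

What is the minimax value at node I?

J: min(-12, 12, -8) = -12
K: min(-31, -35, -21) = -35
I: max(-12, -35, -12) = -12

-12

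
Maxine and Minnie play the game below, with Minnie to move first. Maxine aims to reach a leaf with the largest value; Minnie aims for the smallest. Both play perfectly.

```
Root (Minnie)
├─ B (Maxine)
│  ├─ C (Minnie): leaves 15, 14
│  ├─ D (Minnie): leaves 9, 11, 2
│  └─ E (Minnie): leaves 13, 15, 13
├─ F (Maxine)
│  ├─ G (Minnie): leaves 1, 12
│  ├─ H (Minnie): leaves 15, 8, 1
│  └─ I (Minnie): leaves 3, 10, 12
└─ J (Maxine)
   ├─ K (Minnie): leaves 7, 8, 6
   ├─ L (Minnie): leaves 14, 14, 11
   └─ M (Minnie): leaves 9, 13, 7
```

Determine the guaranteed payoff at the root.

C (Minnie): min(15, 14) = 14
D (Minnie): min(9, 11, 2) = 2
E (Minnie): min(13, 15, 13) = 13
B (Maxine): max(14, 2, 13) = 14
G (Minnie): min(1, 12) = 1
H (Minnie): min(15, 8, 1) = 1
I (Minnie): min(3, 10, 12) = 3
F (Maxine): max(1, 1, 3) = 3
K (Minnie): min(7, 8, 6) = 6
L (Minnie): min(14, 14, 11) = 11
M (Minnie): min(9, 13, 7) = 7
J (Maxine): max(6, 11, 7) = 11
Root (Minnie): min(14, 3, 11) = 3

3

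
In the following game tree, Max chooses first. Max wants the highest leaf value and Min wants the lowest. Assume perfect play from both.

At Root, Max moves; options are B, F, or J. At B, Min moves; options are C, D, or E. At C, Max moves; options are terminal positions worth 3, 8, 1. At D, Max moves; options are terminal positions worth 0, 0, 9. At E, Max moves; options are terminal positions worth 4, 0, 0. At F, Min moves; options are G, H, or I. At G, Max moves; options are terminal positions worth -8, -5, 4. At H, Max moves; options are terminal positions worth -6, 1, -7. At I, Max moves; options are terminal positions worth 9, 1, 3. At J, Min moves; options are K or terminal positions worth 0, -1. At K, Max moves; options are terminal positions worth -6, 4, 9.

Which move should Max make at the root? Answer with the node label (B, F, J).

B

C (Max): max(3, 8, 1) = 8
D (Max): max(0, 0, 9) = 9
E (Max): max(4, 0, 0) = 4
B (Min): min(8, 9, 4) = 4
G (Max): max(-8, -5, 4) = 4
H (Max): max(-6, 1, -7) = 1
I (Max): max(9, 1, 3) = 9
F (Min): min(4, 1, 9) = 1
K (Max): max(-6, 4, 9) = 9
J (Min): min(9, 0, -1) = -1
Root (Max): max(4, 1, -1) = 4
Max picks the child with the highest value: B (value 4).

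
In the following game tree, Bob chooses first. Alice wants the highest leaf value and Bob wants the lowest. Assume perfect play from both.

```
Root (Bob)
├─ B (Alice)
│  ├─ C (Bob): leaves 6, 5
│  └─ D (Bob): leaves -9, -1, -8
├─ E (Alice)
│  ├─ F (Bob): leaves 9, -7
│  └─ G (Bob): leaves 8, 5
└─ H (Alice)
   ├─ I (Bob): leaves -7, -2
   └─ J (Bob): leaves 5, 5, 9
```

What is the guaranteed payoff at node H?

5

I: min(-7, -2) = -7
J: min(5, 5, 9) = 5
H: max(-7, 5) = 5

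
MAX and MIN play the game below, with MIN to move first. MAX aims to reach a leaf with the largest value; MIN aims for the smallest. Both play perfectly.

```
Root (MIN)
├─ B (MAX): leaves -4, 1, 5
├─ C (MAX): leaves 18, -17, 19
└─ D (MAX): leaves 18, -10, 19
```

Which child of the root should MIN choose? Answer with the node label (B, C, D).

B

B (MAX): max(-4, 1, 5) = 5
C (MAX): max(18, -17, 19) = 19
D (MAX): max(18, -10, 19) = 19
Root (MIN): min(5, 19, 19) = 5
MIN picks the child with the lowest value: B (value 5).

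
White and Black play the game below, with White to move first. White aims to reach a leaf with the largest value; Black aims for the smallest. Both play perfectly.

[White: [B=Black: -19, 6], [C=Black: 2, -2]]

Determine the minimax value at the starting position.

B (Black): min(-19, 6) = -19
C (Black): min(2, -2) = -2
Root (White): max(-19, -2) = -2

-2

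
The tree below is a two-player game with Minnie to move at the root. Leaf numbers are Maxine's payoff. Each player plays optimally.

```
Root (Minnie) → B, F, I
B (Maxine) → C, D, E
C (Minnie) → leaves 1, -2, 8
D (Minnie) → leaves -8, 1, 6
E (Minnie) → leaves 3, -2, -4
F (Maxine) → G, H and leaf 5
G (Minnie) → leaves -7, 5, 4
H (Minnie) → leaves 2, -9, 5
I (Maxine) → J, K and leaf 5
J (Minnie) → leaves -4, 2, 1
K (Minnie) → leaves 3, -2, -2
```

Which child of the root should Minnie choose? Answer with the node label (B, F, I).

C (Minnie): min(1, -2, 8) = -2
D (Minnie): min(-8, 1, 6) = -8
E (Minnie): min(3, -2, -4) = -4
B (Maxine): max(-2, -8, -4) = -2
G (Minnie): min(-7, 5, 4) = -7
H (Minnie): min(2, -9, 5) = -9
F (Maxine): max(-7, -9, 5) = 5
J (Minnie): min(-4, 2, 1) = -4
K (Minnie): min(3, -2, -2) = -2
I (Maxine): max(-4, -2, 5) = 5
Root (Minnie): min(-2, 5, 5) = -2
Minnie picks the child with the lowest value: B (value -2).

B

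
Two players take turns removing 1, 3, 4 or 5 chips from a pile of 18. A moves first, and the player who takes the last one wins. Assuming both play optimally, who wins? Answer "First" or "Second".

Compute winning (W) and losing (L) positions by backward induction:
i:   0  1  2  3  4  5  6  7  8  9 10 11 12 13 14 15 16 17 18
     L  W  L  W  W  W  W  W  L  W  L  W  W  W  W  W  L  W  L
Position 18 is L, so the second player wins.

Second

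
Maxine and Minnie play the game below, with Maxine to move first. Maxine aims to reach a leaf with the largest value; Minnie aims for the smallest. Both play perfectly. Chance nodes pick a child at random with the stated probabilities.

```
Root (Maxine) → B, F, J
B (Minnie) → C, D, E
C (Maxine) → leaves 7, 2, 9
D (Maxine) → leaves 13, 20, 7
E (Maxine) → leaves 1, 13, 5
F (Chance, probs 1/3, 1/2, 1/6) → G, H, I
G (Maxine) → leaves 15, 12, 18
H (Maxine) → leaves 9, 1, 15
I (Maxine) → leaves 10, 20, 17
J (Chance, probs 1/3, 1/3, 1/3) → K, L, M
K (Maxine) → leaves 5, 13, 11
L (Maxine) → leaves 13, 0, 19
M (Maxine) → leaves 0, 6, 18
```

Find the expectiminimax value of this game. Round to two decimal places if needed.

16.83

C (Maxine): max(7, 2, 9) = 9
D (Maxine): max(13, 20, 7) = 20
E (Maxine): max(1, 13, 5) = 13
B (Minnie): min(9, 20, 13) = 9
G (Maxine): max(15, 12, 18) = 18
H (Maxine): max(9, 1, 15) = 15
I (Maxine): max(10, 20, 17) = 20
F (Chance): 1/3·18 + 1/2·15 + 1/6·20 = 16.83
K (Maxine): max(5, 13, 11) = 13
L (Maxine): max(13, 0, 19) = 19
M (Maxine): max(0, 6, 18) = 18
J (Chance): 1/3·13 + 1/3·19 + 1/3·18 = 16.67
Root (Maxine): max(9, 16.83, 16.67) = 16.83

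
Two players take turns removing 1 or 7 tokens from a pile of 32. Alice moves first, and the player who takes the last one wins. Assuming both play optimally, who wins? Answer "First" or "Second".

Second

Compute winning (W) and losing (L) positions by backward induction:
i:   0  1  2  3  4  5  6  7  8  9 10 11 12 13 14 15 16 17 18 19 20 21 22 23 24 25 26 27 28 29 30 31 32
     L  W  L  W  L  W  L  W  L  W  L  W  L  W  L  W  L  W  L  W  L  W  L  W  L  W  L  W  L  W  L  W  L
Position 32 is L, so the second player wins.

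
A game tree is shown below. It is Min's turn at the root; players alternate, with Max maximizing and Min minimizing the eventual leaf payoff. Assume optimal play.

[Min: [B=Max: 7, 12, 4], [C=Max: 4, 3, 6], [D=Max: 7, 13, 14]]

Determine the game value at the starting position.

6

B (Max): max(7, 12, 4) = 12
C (Max): max(4, 3, 6) = 6
D (Max): max(7, 13, 14) = 14
Root (Min): min(12, 6, 14) = 6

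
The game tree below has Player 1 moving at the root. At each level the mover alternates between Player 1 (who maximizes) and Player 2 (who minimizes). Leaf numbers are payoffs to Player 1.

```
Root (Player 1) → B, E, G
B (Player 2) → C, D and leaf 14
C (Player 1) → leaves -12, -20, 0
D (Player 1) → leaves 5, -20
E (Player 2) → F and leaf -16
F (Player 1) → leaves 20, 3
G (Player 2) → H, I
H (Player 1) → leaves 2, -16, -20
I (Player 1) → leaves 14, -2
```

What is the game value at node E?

-16

F: max(20, 3) = 20
E: min(20, -16) = -16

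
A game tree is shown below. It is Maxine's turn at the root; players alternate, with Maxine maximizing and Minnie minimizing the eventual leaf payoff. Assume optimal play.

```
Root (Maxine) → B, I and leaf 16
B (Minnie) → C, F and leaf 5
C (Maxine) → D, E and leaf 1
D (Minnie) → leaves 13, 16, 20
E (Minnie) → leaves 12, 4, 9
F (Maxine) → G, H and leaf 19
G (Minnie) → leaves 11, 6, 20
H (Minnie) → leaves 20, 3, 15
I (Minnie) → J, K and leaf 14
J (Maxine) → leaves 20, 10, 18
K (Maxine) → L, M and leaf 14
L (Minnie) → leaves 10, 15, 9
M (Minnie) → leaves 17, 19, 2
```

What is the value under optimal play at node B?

D: min(13, 16, 20) = 13
E: min(12, 4, 9) = 4
C: max(13, 4, 1) = 13
G: min(11, 6, 20) = 6
H: min(20, 3, 15) = 3
F: max(6, 3, 19) = 19
B: min(13, 19, 5) = 5

5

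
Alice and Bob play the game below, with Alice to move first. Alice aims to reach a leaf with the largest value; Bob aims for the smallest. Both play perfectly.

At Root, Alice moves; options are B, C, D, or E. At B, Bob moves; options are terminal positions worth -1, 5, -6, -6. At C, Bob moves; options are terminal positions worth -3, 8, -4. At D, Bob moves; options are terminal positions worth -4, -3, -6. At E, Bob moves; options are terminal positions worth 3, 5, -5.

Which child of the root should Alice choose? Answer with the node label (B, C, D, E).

C

B (Bob): min(-1, 5, -6, -6) = -6
C (Bob): min(-3, 8, -4) = -4
D (Bob): min(-4, -3, -6) = -6
E (Bob): min(3, 5, -5) = -5
Root (Alice): max(-6, -4, -6, -5) = -4
Alice picks the child with the highest value: C (value -4).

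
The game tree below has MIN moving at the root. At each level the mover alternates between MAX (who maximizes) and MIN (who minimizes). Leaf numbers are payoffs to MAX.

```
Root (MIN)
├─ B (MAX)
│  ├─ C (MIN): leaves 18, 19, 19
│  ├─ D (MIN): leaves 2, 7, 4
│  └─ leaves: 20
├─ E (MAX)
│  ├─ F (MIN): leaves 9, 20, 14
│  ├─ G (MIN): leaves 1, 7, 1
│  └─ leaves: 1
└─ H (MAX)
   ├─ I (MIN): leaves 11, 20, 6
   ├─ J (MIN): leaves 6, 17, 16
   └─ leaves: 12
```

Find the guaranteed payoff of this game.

9

C (MIN): min(18, 19, 19) = 18
D (MIN): min(2, 7, 4) = 2
B (MAX): max(18, 2, 20) = 20
F (MIN): min(9, 20, 14) = 9
G (MIN): min(1, 7, 1) = 1
E (MAX): max(9, 1, 1) = 9
I (MIN): min(11, 20, 6) = 6
J (MIN): min(6, 17, 16) = 6
H (MAX): max(6, 6, 12) = 12
Root (MIN): min(20, 9, 12) = 9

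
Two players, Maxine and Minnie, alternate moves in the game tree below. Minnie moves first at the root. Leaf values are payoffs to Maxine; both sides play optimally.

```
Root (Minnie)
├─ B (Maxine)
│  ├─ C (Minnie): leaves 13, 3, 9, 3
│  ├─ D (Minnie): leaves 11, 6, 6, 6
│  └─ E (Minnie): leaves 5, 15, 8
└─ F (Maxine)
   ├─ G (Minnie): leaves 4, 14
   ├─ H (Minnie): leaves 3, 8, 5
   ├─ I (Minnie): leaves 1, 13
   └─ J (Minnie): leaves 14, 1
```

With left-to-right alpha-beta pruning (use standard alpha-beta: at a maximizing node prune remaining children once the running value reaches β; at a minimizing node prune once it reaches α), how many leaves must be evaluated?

C [α=-∞,β=+∞]: v=3
D [α=3,β=+∞]: v=6
E [α=6,β=+∞]: v=5 after child 1 ≤ α → α-cutoff, skip 2
B [α=-∞,β=+∞]: v=6
G [α=-∞,β=6]: v=4
H [α=4,β=6]: v=3 after child 1 ≤ α → α-cutoff, skip 2
I [α=4,β=6]: v=1 after child 1 ≤ α → α-cutoff, skip 1
J [α=4,β=6]: v=1
F [α=-∞,β=6]: v=4
Root [α=-∞,β=+∞]: v=4
Leaves evaluated: 15 of 20.

15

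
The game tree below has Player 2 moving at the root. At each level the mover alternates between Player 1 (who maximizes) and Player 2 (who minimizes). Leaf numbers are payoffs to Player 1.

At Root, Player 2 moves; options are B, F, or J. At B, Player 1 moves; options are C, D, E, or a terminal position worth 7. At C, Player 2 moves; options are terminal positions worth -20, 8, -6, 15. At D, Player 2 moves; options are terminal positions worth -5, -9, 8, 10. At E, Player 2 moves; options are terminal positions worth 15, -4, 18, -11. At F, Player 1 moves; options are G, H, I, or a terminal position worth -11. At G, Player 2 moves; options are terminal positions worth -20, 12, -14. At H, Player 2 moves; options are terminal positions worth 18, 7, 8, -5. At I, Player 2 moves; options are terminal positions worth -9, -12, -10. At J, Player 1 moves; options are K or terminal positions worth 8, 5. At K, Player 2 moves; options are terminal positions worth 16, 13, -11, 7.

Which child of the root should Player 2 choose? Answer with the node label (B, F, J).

C (Player 2): min(-20, 8, -6, 15) = -20
D (Player 2): min(-5, -9, 8, 10) = -9
E (Player 2): min(15, -4, 18, -11) = -11
B (Player 1): max(-20, -9, -11, 7) = 7
G (Player 2): min(-20, 12, -14) = -20
H (Player 2): min(18, 7, 8, -5) = -5
I (Player 2): min(-9, -12, -10) = -12
F (Player 1): max(-20, -5, -12, -11) = -5
K (Player 2): min(16, 13, -11, 7) = -11
J (Player 1): max(-11, 8, 5) = 8
Root (Player 2): min(7, -5, 8) = -5
Player 2 picks the child with the lowest value: F (value -5).

F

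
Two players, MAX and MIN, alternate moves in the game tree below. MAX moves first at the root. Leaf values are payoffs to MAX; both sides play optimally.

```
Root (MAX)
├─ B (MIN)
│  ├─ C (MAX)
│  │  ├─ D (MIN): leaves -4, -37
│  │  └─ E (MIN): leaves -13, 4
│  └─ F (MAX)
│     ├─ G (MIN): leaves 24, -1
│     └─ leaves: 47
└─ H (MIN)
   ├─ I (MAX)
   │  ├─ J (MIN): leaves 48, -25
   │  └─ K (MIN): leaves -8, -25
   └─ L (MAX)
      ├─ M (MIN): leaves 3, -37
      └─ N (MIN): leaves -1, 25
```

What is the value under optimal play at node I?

J: min(48, -25) = -25
K: min(-8, -25) = -25
I: max(-25, -25) = -25

-25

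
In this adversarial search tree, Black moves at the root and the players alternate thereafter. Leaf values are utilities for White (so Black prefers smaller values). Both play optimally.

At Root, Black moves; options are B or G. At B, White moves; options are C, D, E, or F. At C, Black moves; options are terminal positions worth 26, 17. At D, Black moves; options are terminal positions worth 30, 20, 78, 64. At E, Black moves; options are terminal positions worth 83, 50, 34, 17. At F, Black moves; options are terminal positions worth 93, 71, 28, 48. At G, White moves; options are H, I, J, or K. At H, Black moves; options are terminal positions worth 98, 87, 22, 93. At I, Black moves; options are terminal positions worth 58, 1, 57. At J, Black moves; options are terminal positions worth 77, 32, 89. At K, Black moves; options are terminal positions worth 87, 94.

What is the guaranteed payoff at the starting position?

C (Black): min(26, 17) = 17
D (Black): min(30, 20, 78, 64) = 20
E (Black): min(83, 50, 34, 17) = 17
F (Black): min(93, 71, 28, 48) = 28
B (White): max(17, 20, 17, 28) = 28
H (Black): min(98, 87, 22, 93) = 22
I (Black): min(58, 1, 57) = 1
J (Black): min(77, 32, 89) = 32
K (Black): min(87, 94) = 87
G (White): max(22, 1, 32, 87) = 87
Root (Black): min(28, 87) = 28

28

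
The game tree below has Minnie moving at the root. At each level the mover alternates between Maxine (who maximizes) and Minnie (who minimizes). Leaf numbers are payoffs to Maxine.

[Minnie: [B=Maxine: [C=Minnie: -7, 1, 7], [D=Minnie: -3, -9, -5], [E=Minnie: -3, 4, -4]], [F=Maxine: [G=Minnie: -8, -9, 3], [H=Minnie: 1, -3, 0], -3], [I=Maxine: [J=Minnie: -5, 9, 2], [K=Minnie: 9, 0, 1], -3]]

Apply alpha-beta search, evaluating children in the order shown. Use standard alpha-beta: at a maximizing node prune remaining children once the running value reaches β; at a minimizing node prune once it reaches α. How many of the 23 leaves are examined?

20

C [α=-∞,β=+∞]: v=-7
D [α=-7,β=+∞]: v=-9 after child 2 ≤ α → α-cutoff, skip 1
E [α=-7,β=+∞]: v=-4
B [α=-∞,β=+∞]: v=-4
G [α=-∞,β=-4]: v=-9
H [α=-9,β=-4]: v=-3
F [α=-∞,β=-4]: v=-3 after child 2 ≥ β → β-cutoff, skip 1
J [α=-∞,β=-4]: v=-5
K [α=-5,β=-4]: v=0
I [α=-∞,β=-4]: v=0 after child 2 ≥ β → β-cutoff, skip 1
Root [α=-∞,β=+∞]: v=-4
Leaves evaluated: 20 of 23.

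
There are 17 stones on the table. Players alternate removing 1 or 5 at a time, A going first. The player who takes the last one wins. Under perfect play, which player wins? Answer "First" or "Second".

Positions where the player to move wins (W) vs loses (L):
i:   0  1  2  3  4  5  6  7  8  9 10 11 12 13 14 15 16 17
     L  W  L  W  L  W  L  W  L  W  L  W  L  W  L  W  L  W
Position 17 is W, so the first player wins.

First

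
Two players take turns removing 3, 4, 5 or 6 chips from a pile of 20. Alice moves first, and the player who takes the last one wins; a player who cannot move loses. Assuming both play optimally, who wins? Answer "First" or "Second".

Second

i:   0  1  2  3  4  5  6  7  8  9 10 11 12 13 14 15 16 17 18 19 20
     L  L  L  W  W  W  W  W  W  L  L  L  W  W  W  W  W  W  L  L  L
Position 20 is L, so the second player wins.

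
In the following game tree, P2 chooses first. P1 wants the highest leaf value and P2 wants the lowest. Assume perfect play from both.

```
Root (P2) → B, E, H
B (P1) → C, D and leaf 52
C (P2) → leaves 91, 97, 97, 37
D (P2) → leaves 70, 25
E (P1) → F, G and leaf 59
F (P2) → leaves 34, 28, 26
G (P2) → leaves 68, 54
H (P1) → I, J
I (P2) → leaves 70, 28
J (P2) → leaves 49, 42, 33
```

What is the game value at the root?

C (P2): min(91, 97, 97, 37) = 37
D (P2): min(70, 25) = 25
B (P1): max(37, 25, 52) = 52
F (P2): min(34, 28, 26) = 26
G (P2): min(68, 54) = 54
E (P1): max(26, 54, 59) = 59
I (P2): min(70, 28) = 28
J (P2): min(49, 42, 33) = 33
H (P1): max(28, 33) = 33
Root (P2): min(52, 59, 33) = 33

33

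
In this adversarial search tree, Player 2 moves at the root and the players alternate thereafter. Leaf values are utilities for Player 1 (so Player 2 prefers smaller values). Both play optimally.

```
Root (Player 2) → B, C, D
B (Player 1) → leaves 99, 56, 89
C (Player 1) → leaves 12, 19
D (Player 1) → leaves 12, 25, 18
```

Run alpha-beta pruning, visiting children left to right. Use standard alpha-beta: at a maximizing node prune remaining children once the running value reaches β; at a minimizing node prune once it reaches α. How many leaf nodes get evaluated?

B [α=-∞,β=+∞]: v=99
C [α=-∞,β=99]: v=19
D [α=-∞,β=19]: v=25 after child 2 ≥ β → β-cutoff, skip 1
Root [α=-∞,β=+∞]: v=19
Leaves evaluated: 7 of 8.

7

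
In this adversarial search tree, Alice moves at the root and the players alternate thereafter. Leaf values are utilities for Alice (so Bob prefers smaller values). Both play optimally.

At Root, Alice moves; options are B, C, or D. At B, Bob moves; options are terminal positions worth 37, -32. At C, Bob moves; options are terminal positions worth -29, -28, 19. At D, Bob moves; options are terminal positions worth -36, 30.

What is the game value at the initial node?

B (Bob): min(37, -32) = -32
C (Bob): min(-29, -28, 19) = -29
D (Bob): min(-36, 30) = -36
Root (Alice): max(-32, -29, -36) = -29

-29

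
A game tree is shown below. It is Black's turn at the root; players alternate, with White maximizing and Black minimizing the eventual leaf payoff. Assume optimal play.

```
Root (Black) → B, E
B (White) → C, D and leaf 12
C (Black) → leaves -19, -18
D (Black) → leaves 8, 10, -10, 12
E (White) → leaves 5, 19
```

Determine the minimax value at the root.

C (Black): min(-19, -18) = -19
D (Black): min(8, 10, -10, 12) = -10
B (White): max(-19, -10, 12) = 12
E (White): max(5, 19) = 19
Root (Black): min(12, 19) = 12

12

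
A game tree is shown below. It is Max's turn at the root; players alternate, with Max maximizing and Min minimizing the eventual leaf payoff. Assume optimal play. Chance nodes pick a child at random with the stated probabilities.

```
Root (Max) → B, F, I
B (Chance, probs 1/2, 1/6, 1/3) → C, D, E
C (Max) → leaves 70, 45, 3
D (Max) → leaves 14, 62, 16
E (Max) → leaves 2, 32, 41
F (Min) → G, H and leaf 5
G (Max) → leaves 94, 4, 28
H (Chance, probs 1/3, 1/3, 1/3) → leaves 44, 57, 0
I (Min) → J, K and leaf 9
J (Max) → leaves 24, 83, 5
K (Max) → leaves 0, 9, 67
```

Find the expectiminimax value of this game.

59

C (Max): max(70, 45, 3) = 70
D (Max): max(14, 62, 16) = 62
E (Max): max(2, 32, 41) = 41
B (Chance): 1/2·70 + 1/6·62 + 1/3·41 = 59
G (Max): max(94, 4, 28) = 94
H (Chance): 1/3·44 + 1/3·57 + 1/3·0 = 33.67
F (Min): min(94, 33.67, 5) = 5
J (Max): max(24, 83, 5) = 83
K (Max): max(0, 9, 67) = 67
I (Min): min(83, 67, 9) = 9
Root (Max): max(59, 5, 9) = 59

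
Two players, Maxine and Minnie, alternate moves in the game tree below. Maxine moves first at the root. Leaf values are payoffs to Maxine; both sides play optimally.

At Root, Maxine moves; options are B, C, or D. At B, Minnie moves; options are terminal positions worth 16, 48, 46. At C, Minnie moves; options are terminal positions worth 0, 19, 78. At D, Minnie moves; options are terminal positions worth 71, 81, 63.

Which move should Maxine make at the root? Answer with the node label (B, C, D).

B (Minnie): min(16, 48, 46) = 16
C (Minnie): min(0, 19, 78) = 0
D (Minnie): min(71, 81, 63) = 63
Root (Maxine): max(16, 0, 63) = 63
Maxine picks the child with the highest value: D (value 63).

D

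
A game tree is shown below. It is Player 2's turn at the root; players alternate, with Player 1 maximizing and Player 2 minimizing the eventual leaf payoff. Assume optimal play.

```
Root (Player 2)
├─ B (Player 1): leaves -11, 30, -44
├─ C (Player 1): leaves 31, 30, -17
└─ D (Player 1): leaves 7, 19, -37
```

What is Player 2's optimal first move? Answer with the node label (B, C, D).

D

B (Player 1): max(-11, 30, -44) = 30
C (Player 1): max(31, 30, -17) = 31
D (Player 1): max(7, 19, -37) = 19
Root (Player 2): min(30, 31, 19) = 19
Player 2 picks the child with the lowest value: D (value 19).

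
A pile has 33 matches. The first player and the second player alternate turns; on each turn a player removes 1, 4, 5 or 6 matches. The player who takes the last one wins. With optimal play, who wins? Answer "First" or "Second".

i:   0  1  2  3  4  5  6  7  8  9 10 11 12 13 14 15 16 17 18 19 20 21 22 23 24 25 26 27 28 29 30 31 32 33
     L  W  L  W  W  W  W  W  W  L  W  L  W  W  W  W  W  W  L  W  L  W  W  W  W  W  W  L  W  L  W  W  W  W
Position 33 is W, so the first player wins.

First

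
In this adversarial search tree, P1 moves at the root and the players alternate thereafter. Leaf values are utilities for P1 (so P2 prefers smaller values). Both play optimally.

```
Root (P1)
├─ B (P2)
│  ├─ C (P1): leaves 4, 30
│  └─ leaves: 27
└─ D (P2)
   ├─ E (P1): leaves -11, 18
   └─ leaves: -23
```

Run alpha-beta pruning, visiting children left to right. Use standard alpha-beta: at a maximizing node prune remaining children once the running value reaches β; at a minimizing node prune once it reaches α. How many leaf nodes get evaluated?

5

C [α=-∞,β=+∞]: v=30
B [α=-∞,β=+∞]: v=27
E [α=27,β=+∞]: v=18
D [α=27,β=+∞]: v=18 after child 1 ≤ α → α-cutoff, skip 1
Root [α=-∞,β=+∞]: v=27
Leaves evaluated: 5 of 6.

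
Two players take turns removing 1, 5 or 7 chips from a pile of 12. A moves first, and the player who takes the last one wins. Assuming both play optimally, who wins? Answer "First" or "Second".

W/L table (W = player to move can force a win):
i:   0  1  2  3  4  5  6  7  8  9 10 11 12
     L  W  L  W  L  W  L  W  L  W  L  W  L
Position 12 is L, so the second player wins.

Second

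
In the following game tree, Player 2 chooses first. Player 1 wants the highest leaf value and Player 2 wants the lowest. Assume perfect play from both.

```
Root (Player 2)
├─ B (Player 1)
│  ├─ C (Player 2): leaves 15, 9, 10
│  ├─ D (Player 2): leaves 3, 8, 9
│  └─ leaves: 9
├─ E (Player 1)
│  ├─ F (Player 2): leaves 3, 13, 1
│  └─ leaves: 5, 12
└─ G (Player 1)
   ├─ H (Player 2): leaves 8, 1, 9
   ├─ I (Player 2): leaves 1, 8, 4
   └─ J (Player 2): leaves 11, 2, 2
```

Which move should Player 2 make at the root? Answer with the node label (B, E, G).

C (Player 2): min(15, 9, 10) = 9
D (Player 2): min(3, 8, 9) = 3
B (Player 1): max(9, 3, 9) = 9
F (Player 2): min(3, 13, 1) = 1
E (Player 1): max(1, 5, 12) = 12
H (Player 2): min(8, 1, 9) = 1
I (Player 2): min(1, 8, 4) = 1
J (Player 2): min(11, 2, 2) = 2
G (Player 1): max(1, 1, 2) = 2
Root (Player 2): min(9, 12, 2) = 2
Player 2 picks the child with the lowest value: G (value 2).

G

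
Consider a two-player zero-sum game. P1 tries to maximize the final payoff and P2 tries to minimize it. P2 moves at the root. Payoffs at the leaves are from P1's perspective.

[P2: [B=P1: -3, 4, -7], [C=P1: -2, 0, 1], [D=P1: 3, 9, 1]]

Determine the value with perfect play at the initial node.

1

B (P1): max(-3, 4, -7) = 4
C (P1): max(-2, 0, 1) = 1
D (P1): max(3, 9, 1) = 9
Root (P2): min(4, 1, 9) = 1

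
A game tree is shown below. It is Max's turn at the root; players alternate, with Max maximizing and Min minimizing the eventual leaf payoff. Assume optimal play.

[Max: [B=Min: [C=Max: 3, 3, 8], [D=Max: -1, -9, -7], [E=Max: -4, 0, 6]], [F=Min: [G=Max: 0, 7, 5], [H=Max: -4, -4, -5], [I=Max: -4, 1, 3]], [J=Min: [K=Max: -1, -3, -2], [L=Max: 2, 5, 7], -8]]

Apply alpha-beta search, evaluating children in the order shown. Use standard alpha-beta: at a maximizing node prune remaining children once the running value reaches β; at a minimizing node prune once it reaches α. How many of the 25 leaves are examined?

C [α=-∞,β=+∞]: v=8
D [α=-∞,β=8]: v=-1
E [α=-∞,β=-1]: v=0 after child 2 ≥ β → β-cutoff, skip 1
B [α=-∞,β=+∞]: v=-1
G [α=-1,β=+∞]: v=7
H [α=-1,β=7]: v=-4
F [α=-1,β=+∞]: v=-4 after child 2 ≤ α → α-cutoff, skip 1
K [α=-1,β=+∞]: v=-1
J [α=-1,β=+∞]: v=-1 after child 1 ≤ α → α-cutoff, skip 2
Root [α=-∞,β=+∞]: v=-1
Leaves evaluated: 17 of 25.

17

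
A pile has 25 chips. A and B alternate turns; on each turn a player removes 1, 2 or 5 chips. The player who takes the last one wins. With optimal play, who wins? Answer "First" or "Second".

Compute winning (W) and losing (L) positions by backward induction:
i:   0  1  2  3  4  5  6  7  8  9 10 11 12 13 14 15 16 17 18 19 20 21 22 23 24 25
     L  W  W  L  W  W  L  W  W  L  W  W  L  W  W  L  W  W  L  W  W  L  W  W  L  W
Position 25 is W, so the first player wins.

First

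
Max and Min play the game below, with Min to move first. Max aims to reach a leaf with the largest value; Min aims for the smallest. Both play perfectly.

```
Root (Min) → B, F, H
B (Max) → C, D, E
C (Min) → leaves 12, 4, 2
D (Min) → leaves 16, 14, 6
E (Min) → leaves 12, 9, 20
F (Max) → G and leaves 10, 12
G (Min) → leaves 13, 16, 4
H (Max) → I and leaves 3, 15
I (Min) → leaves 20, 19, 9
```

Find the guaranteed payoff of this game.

C (Min): min(12, 4, 2) = 2
D (Min): min(16, 14, 6) = 6
E (Min): min(12, 9, 20) = 9
B (Max): max(2, 6, 9) = 9
G (Min): min(13, 16, 4) = 4
F (Max): max(4, 10, 12) = 12
I (Min): min(20, 19, 9) = 9
H (Max): max(9, 3, 15) = 15
Root (Min): min(9, 12, 15) = 9

9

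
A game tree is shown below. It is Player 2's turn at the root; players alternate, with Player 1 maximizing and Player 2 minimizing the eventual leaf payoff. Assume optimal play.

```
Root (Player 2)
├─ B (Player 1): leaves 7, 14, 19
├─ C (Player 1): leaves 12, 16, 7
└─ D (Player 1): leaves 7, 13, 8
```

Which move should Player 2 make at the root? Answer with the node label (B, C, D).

B (Player 1): max(7, 14, 19) = 19
C (Player 1): max(12, 16, 7) = 16
D (Player 1): max(7, 13, 8) = 13
Root (Player 2): min(19, 16, 13) = 13
Player 2 picks the child with the lowest value: D (value 13).

D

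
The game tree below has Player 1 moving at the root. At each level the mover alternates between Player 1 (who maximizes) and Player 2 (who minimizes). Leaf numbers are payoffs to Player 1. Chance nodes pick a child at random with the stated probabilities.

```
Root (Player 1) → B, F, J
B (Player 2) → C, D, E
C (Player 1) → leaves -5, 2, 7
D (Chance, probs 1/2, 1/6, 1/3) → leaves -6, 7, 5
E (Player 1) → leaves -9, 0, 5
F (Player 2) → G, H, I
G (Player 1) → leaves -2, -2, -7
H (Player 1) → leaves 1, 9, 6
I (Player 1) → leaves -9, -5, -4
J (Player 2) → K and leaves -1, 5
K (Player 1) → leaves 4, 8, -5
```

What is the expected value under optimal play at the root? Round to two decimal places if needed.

-0.17

C (Player 1): max(-5, 2, 7) = 7
D (Chance): 1/2·-6 + 1/6·7 + 1/3·5 = -0.17
E (Player 1): max(-9, 0, 5) = 5
B (Player 2): min(7, -0.17, 5) = -0.17
G (Player 1): max(-2, -2, -7) = -2
H (Player 1): max(1, 9, 6) = 9
I (Player 1): max(-9, -5, -4) = -4
F (Player 2): min(-2, 9, -4) = -4
K (Player 1): max(4, 8, -5) = 8
J (Player 2): min(8, -1, 5) = -1
Root (Player 1): max(-0.17, -4, -1) = -0.17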